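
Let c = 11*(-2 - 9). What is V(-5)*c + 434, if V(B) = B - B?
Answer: 434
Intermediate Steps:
V(B) = 0
c = -121 (c = 11*(-11) = -121)
V(-5)*c + 434 = 0*(-121) + 434 = 0 + 434 = 434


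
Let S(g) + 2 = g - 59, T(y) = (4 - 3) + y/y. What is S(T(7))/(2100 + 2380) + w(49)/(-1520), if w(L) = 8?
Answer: -1569/85120 ≈ -0.018433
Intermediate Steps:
T(y) = 2 (T(y) = 1 + 1 = 2)
S(g) = -61 + g (S(g) = -2 + (g - 59) = -2 + (-59 + g) = -61 + g)
S(T(7))/(2100 + 2380) + w(49)/(-1520) = (-61 + 2)/(2100 + 2380) + 8/(-1520) = -59/4480 + 8*(-1/1520) = -59*1/4480 - 1/190 = -59/4480 - 1/190 = -1569/85120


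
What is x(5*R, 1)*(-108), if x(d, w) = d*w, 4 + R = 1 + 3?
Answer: 0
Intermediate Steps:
R = 0 (R = -4 + (1 + 3) = -4 + 4 = 0)
x(5*R, 1)*(-108) = ((5*0)*1)*(-108) = (0*1)*(-108) = 0*(-108) = 0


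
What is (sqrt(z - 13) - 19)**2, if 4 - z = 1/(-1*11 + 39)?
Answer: (266 - I*sqrt(1771))**2/196 ≈ 351.96 - 114.23*I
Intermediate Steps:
z = 111/28 (z = 4 - 1/(-1*11 + 39) = 4 - 1/(-11 + 39) = 4 - 1/28 = 111/28 ≈ 3.9643)
(sqrt(z - 13) - 19)**2 = (sqrt(111/28 - 13) - 19)**2 = (sqrt(-253/28) - 19)**2 = (I*sqrt(1771)/14 - 19)**2 = (-19 + I*sqrt(1771)/14)**2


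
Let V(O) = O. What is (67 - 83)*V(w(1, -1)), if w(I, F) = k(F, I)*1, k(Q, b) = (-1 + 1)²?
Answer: 0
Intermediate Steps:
k(Q, b) = 0 (k(Q, b) = 0² = 0)
w(I, F) = 0 (w(I, F) = 0*1 = 0)
(67 - 83)*V(w(1, -1)) = (67 - 83)*0 = -16*0 = 0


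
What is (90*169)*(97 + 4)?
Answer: 1536210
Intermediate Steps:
(90*169)*(97 + 4) = 15210*101 = 1536210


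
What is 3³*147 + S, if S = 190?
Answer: 4159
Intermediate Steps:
3³*147 + S = 3³*147 + 190 = 27*147 + 190 = 3969 + 190 = 4159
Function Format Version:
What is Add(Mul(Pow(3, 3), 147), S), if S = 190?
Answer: 4159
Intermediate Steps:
Add(Mul(Pow(3, 3), 147), S) = Add(Mul(Pow(3, 3), 147), 190) = Add(Mul(27, 147), 190) = Add(3969, 190) = 4159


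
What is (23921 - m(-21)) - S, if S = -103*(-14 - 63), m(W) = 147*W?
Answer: 19077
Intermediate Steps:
S = 7931 (S = -103*(-77) = 7931)
(23921 - m(-21)) - S = (23921 - 147*(-21)) - 1*7931 = (23921 - 1*(-3087)) - 7931 = (23921 + 3087) - 7931 = 27008 - 7931 = 19077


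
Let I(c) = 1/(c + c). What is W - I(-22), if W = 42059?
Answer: 1850597/44 ≈ 42059.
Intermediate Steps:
I(c) = 1/(2*c)
W - I(-22) = 42059 - 1/(2*(-22)) = 42059 - (-1)/(2*22) = 42059 - 1*(-1/44) = 42059 + 1/44 = 1850597/44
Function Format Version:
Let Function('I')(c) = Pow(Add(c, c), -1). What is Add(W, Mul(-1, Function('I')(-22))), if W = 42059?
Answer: Rational(1850597, 44) ≈ 42059.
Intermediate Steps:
Function('I')(c) = Mul(Rational(1, 2), Pow(c, -1)) (Function('I')(c) = Pow(Mul(2, c), -1) = Mul(Rational(1, 2), Pow(c, -1)))
Add(W, Mul(-1, Function('I')(-22))) = Add(42059, Mul(-1, Mul(Rational(1, 2), Pow(-22, -1)))) = Add(42059, Mul(-1, Mul(Rational(1, 2), Rational(-1, 22)))) = Add(42059, Mul(-1, Rational(-1, 44))) = Add(42059, Rational(1, 44)) = Rational(1850597, 44)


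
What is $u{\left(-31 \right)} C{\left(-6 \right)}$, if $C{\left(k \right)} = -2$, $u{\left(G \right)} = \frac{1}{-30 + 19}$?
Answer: $\frac{2}{11} \approx 0.18182$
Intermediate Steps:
$u{\left(G \right)} = - \frac{1}{11}$ ($u{\left(G \right)} = \frac{1}{-11} = - \frac{1}{11}$)
$u{\left(-31 \right)} C{\left(-6 \right)} = \left(- \frac{1}{11}\right) \left(-2\right) = \frac{2}{11}$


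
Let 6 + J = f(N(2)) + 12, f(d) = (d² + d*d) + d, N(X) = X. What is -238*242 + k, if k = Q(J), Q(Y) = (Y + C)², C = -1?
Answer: -57371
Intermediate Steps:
f(d) = d + 2*d² (f(d) = (d² + d²) + d = 2*d² + d = d + 2*d²)
J = 16 (J = -6 + (2*(1 + 2*2) + 12) = -6 + (2*(1 + 4) + 12) = -6 + (2*5 + 12) = -6 + (10 + 12) = -6 + 22 = 16)
Q(Y) = (-1 + Y)² (Q(Y) = (Y - 1)² = (-1 + Y)²)
k = 225 (k = (-1 + 16)² = 15² = 225)
-238*242 + k = -238*242 + 225 = -57596 + 225 = -57371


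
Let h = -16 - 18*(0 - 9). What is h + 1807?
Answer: 1953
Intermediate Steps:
h = 146 (h = -16 - 18*(-9) = -16 + 162 = 146)
h + 1807 = 146 + 1807 = 1953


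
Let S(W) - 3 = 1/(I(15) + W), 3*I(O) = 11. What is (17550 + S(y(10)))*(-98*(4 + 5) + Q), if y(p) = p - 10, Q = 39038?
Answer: 7367389416/11 ≈ 6.6976e+8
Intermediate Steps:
I(O) = 11/3 (I(O) = (⅓)*11 = 11/3)
y(p) = -10 + p
S(W) = 3 + 1/(11/3 + W)
(17550 + S(y(10)))*(-98*(4 + 5) + Q) = (17550 + 9*(4 + (-10 + 10))/(11 + 3*(-10 + 10)))*(-98*(4 + 5) + 39038) = (17550 + 9*(4 + 0)/(11 + 3*0))*(-98*9 + 39038) = (17550 + 9*4/(11 + 0))*(-882 + 39038) = (17550 + 9*4/11)*38156 = (17550 + 9*(1/11)*4)*38156 = (17550 + 36/11)*38156 = (193086/11)*38156 = 7367389416/11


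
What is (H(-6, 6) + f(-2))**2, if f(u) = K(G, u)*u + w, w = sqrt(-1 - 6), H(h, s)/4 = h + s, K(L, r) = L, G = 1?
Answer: (2 - I*sqrt(7))**2 ≈ -3.0 - 10.583*I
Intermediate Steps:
H(h, s) = 4*h + 4*s (H(h, s) = 4*(h + s) = 4*h + 4*s)
w = I*sqrt(7) (w = sqrt(-7) = I*sqrt(7) ≈ 2.6458*I)
f(u) = u + I*sqrt(7) (f(u) = 1*u + I*sqrt(7) = u + I*sqrt(7))
(H(-6, 6) + f(-2))**2 = ((4*(-6) + 4*6) + (-2 + I*sqrt(7)))**2 = ((-24 + 24) + (-2 + I*sqrt(7)))**2 = (0 + (-2 + I*sqrt(7)))**2 = (-2 + I*sqrt(7))**2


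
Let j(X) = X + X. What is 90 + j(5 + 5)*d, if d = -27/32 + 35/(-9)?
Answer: -335/72 ≈ -4.6528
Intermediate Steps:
j(X) = 2*X
d = -1363/288 (d = -27*1/32 + 35*(-⅑) = -27/32 - 35/9 = -1363/288 ≈ -4.7326)
90 + j(5 + 5)*d = 90 + (2*(5 + 5))*(-1363/288) = 90 + (2*10)*(-1363/288) = 90 + 20*(-1363/288) = 90 - 6815/72 = -335/72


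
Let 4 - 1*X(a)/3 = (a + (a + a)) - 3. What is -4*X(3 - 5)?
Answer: -156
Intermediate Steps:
X(a) = 21 - 9*a (X(a) = 12 - 3*((a + (a + a)) - 3) = 12 - 3*((a + 2*a) - 3) = 12 - 3*(3*a - 3) = 12 - 3*(-3 + 3*a) = 12 + (9 - 9*a) = 21 - 9*a)
-4*X(3 - 5) = -4*(21 - 9*(3 - 5)) = -4*(21 - 9*(-2)) = -4*(21 + 18) = -4*39 = -156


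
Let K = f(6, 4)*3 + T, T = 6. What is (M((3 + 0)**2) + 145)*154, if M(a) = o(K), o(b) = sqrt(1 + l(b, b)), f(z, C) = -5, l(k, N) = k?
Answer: 22330 + 308*I*sqrt(2) ≈ 22330.0 + 435.58*I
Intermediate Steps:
K = -9 (K = -5*3 + 6 = -15 + 6 = -9)
o(b) = sqrt(1 + b)
M(a) = 2*I*sqrt(2) (M(a) = sqrt(1 - 9) = sqrt(-8) = 2*I*sqrt(2))
(M((3 + 0)**2) + 145)*154 = (2*I*sqrt(2) + 145)*154 = (145 + 2*I*sqrt(2))*154 = 22330 + 308*I*sqrt(2)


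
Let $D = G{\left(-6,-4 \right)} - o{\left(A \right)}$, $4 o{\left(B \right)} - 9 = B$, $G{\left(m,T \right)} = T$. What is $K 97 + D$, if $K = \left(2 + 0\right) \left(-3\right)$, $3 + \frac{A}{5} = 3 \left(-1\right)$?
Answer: $- \frac{2323}{4} \approx -580.75$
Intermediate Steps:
$A = -30$ ($A = -15 + 5 \cdot 3 \left(-1\right) = -15 + 5 \left(-3\right) = -15 - 15 = -30$)
$o{\left(B \right)} = \frac{9}{4} + \frac{B}{4}$
$K = -6$ ($K = 2 \left(-3\right) = -6$)
$D = \frac{5}{4}$ ($D = -4 - \left(\frac{9}{4} + \frac{1}{4} \left(-30\right)\right) = -4 - \left(\frac{9}{4} - \frac{15}{2}\right) = -4 - - \frac{21}{4} = -4 + \frac{21}{4} = \frac{5}{4} \approx 1.25$)
$K 97 + D = \left(-6\right) 97 + \frac{5}{4} = -582 + \frac{5}{4} = - \frac{2323}{4}$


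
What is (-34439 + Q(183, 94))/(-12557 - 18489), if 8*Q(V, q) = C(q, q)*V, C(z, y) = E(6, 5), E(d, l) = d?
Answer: 137207/124184 ≈ 1.1049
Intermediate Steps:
C(z, y) = 6
Q(V, q) = 3*V/4 (Q(V, q) = (6*V)/8 = 3*V/4)
(-34439 + Q(183, 94))/(-12557 - 18489) = (-34439 + (¾)*183)/(-12557 - 18489) = (-34439 + 549/4)/(-31046) = -137207/4*(-1/31046) = 137207/124184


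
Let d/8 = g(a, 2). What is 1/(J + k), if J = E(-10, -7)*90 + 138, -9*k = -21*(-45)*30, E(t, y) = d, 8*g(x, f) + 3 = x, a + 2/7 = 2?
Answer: -7/21894 ≈ -0.00031972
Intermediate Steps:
a = 12/7 (a = -2/7 + 2 = 12/7 ≈ 1.7143)
g(x, f) = -3/8 + x/8
d = -9/7 (d = 8*(-3/8 + (⅛)*(12/7)) = 8*(-3/8 + 3/14) = 8*(-9/56) = -9/7 ≈ -1.2857)
E(t, y) = -9/7
k = -3150 (k = -(-21*(-45))*30/9 = -105*30 = -⅑*28350 = -3150)
J = 156/7 (J = -9/7*90 + 138 = -810/7 + 138 = 156/7 ≈ 22.286)
1/(J + k) = 1/(156/7 - 3150) = 1/(-21894/7) = -7/21894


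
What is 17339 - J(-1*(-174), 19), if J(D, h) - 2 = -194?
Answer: 17531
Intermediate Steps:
J(D, h) = -192 (J(D, h) = 2 - 194 = -192)
17339 - J(-1*(-174), 19) = 17339 - 1*(-192) = 17339 + 192 = 17531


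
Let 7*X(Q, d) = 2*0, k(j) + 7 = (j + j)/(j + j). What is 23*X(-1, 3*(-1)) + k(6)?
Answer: -6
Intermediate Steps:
k(j) = -6 (k(j) = -7 + (j + j)/(j + j) = -7 + (2*j)/((2*j)) = -7 + (2*j)*(1/(2*j)) = -7 + 1 = -6)
X(Q, d) = 0 (X(Q, d) = (2*0)/7 = (⅐)*0 = 0)
23*X(-1, 3*(-1)) + k(6) = 23*0 - 6 = 0 - 6 = -6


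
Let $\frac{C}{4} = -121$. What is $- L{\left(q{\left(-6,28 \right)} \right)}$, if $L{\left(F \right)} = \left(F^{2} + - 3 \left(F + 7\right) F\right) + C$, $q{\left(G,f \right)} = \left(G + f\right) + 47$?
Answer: $11455$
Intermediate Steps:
$C = -484$ ($C = 4 \left(-121\right) = -484$)
$q{\left(G,f \right)} = 47 + G + f$
$L{\left(F \right)} = -484 + F^{2} + F \left(-21 - 3 F\right)$ ($L{\left(F \right)} = \left(F^{2} + - 3 \left(F + 7\right) F\right) - 484 = \left(F^{2} + - 3 \left(7 + F\right) F\right) - 484 = \left(F^{2} + \left(-21 - 3 F\right) F\right) - 484 = \left(F^{2} + F \left(-21 - 3 F\right)\right) - 484 = -484 + F^{2} + F \left(-21 - 3 F\right)$)
$- L{\left(q{\left(-6,28 \right)} \right)} = - (-484 - 21 \left(47 - 6 + 28\right) - 2 \left(47 - 6 + 28\right)^{2}) = - (-484 - 1449 - 2 \cdot 69^{2}) = - (-484 - 1449 - 9522) = \left(-1\right) \left(-11455\right) = 11455$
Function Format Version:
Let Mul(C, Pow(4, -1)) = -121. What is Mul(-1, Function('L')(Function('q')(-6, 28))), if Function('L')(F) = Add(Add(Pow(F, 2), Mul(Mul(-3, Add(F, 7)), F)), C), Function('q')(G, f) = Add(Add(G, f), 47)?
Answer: 11455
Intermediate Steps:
C = -484 (C = Mul(4, -121) = -484)
Function('q')(G, f) = Add(47, G, f)
Function('L')(F) = Add(-484, Pow(F, 2), Mul(F, Add(-21, Mul(-3, F)))) (Function('L')(F) = Add(Add(Pow(F, 2), Mul(Mul(-3, Add(F, 7)), F)), -484) = Add(Add(Pow(F, 2), Mul(Mul(-3, Add(7, F)), F)), -484) = Add(Add(Pow(F, 2), Mul(Add(-21, Mul(-3, F)), F)), -484) = Add(Add(Pow(F, 2), Mul(F, Add(-21, Mul(-3, F)))), -484) = Add(-484, Pow(F, 2), Mul(F, Add(-21, Mul(-3, F)))))
Mul(-1, Function('L')(Function('q')(-6, 28))) = Mul(-1, Add(-484, Mul(-21, Add(47, -6, 28)), Mul(-2, Pow(Add(47, -6, 28), 2)))) = Mul(-1, Add(-484, Mul(-21, 69), Mul(-2, Pow(69, 2)))) = Mul(-1, Add(-484, -1449, Mul(-2, 4761))) = Mul(-1, Add(-484, -1449, -9522)) = Mul(-1, -11455) = 11455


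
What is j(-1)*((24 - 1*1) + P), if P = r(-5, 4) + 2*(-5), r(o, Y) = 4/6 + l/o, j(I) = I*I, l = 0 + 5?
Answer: 38/3 ≈ 12.667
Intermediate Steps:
l = 5
j(I) = I²
r(o, Y) = ⅔ + 5/o (r(o, Y) = 4/6 + 5/o = 4*(⅙) + 5/o = ⅔ + 5/o)
P = -31/3 (P = (⅔ + 5/(-5)) + 2*(-5) = (⅔ + 5*(-⅕)) - 10 = (⅔ - 1) - 10 = -⅓ - 10 = -31/3 ≈ -10.333)
j(-1)*((24 - 1*1) + P) = (-1)²*((24 - 1*1) - 31/3) = 1*((24 - 1) - 31/3) = 1*(23 - 31/3) = 1*(38/3) = 38/3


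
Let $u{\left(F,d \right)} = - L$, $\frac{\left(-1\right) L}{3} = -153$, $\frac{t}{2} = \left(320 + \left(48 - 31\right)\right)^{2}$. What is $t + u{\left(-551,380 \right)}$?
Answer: $226679$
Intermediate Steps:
$t = 227138$ ($t = 2 \left(320 + \left(48 - 31\right)\right)^{2} = 2 \left(320 + 17\right)^{2} = 2 \cdot 337^{2} = 2 \cdot 113569 = 227138$)
$L = 459$ ($L = \left(-3\right) \left(-153\right) = 459$)
$u{\left(F,d \right)} = -459$ ($u{\left(F,d \right)} = \left(-1\right) 459 = -459$)
$t + u{\left(-551,380 \right)} = 227138 - 459 = 226679$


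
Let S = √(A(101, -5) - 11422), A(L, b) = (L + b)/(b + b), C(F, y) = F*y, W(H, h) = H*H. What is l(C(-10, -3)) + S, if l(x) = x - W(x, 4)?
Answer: -870 + I*√285790/5 ≈ -870.0 + 106.92*I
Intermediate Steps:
W(H, h) = H²
l(x) = x - x²
A(L, b) = (L + b)/(2*b) (A(L, b) = (L + b)/((2*b)) = (L + b)*(1/(2*b)) = (L + b)/(2*b))
S = I*√285790/5 (S = √((½)*(101 - 5)/(-5) - 11422) = √((½)*(-⅕)*96 - 11422) = √(-48/5 - 11422) = √(-57158/5) = I*√285790/5 ≈ 106.92*I)
l(C(-10, -3)) + S = (-10*(-3))*(1 - (-10)*(-3)) + I*√285790/5 = 30*(1 - 1*30) + I*√285790/5 = 30*(1 - 30) + I*√285790/5 = 30*(-29) + I*√285790/5 = -870 + I*√285790/5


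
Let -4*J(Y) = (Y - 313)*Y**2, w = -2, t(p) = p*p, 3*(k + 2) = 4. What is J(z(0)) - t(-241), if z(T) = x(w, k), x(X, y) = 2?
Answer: -57770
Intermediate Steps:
k = -2/3 (k = -2 + (1/3)*4 = -2 + 4/3 = -2/3 ≈ -0.66667)
t(p) = p**2
z(T) = 2
J(Y) = -Y**2*(-313 + Y)/4 (J(Y) = -(Y - 313)*Y**2/4 = -(-313 + Y)*Y**2/4 = -Y**2*(-313 + Y)/4)
J(z(0)) - t(-241) = (1/4)*2**2*(313 - 1*2) - 1*(-241)**2 = (1/4)*4*(313 - 2) - 1*58081 = (1/4)*4*311 - 58081 = 311 - 58081 = -57770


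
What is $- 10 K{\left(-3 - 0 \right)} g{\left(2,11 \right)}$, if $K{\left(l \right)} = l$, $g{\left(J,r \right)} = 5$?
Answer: $150$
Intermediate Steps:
$- 10 K{\left(-3 - 0 \right)} g{\left(2,11 \right)} = - 10 \left(-3 - 0\right) 5 = - 10 \left(-3 + 0\right) 5 = \left(-10\right) \left(-3\right) 5 = 30 \cdot 5 = 150$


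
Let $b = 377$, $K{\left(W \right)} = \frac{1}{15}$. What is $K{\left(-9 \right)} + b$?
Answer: $\frac{5656}{15} \approx 377.07$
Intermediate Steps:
$K{\left(W \right)} = \frac{1}{15}$
$K{\left(-9 \right)} + b = \frac{1}{15} + 377 = \frac{5656}{15}$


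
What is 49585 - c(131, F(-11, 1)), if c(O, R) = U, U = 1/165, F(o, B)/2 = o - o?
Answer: 8181524/165 ≈ 49585.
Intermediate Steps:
F(o, B) = 0 (F(o, B) = 2*(o - o) = 2*0 = 0)
U = 1/165 ≈ 0.0060606
c(O, R) = 1/165
49585 - c(131, F(-11, 1)) = 49585 - 1*1/165 = 49585 - 1/165 = 8181524/165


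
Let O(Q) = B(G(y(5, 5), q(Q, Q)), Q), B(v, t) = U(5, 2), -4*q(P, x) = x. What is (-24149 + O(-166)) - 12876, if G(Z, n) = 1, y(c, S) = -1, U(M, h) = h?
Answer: -37023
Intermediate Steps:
q(P, x) = -x/4
B(v, t) = 2
O(Q) = 2
(-24149 + O(-166)) - 12876 = (-24149 + 2) - 12876 = -24147 - 12876 = -37023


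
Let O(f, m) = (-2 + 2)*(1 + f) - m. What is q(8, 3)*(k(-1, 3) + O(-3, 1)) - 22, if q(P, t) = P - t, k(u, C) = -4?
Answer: -47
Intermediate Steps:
O(f, m) = -m (O(f, m) = 0*(1 + f) - m = 0 - m = -m)
q(8, 3)*(k(-1, 3) + O(-3, 1)) - 22 = (8 - 1*3)*(-4 - 1*1) - 22 = (8 - 3)*(-4 - 1) - 22 = 5*(-5) - 22 = -25 - 22 = -47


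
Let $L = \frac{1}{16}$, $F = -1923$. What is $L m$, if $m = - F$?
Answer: $\frac{1923}{16} \approx 120.19$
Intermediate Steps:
$m = 1923$ ($m = \left(-1\right) \left(-1923\right) = 1923$)
$L = \frac{1}{16} \approx 0.0625$
$L m = \frac{1}{16} \cdot 1923 = \frac{1923}{16}$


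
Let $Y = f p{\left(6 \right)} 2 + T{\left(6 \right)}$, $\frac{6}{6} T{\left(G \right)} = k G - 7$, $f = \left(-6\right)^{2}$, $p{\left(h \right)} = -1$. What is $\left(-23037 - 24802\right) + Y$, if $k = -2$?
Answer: $-47930$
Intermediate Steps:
$f = 36$
$T{\left(G \right)} = -7 - 2 G$ ($T{\left(G \right)} = - 2 G - 7 = -7 - 2 G$)
$Y = -91$ ($Y = 36 \left(\left(-1\right) 2\right) - 19 = 36 \left(-2\right) - 19 = -72 - 19 = -91$)
$\left(-23037 - 24802\right) + Y = \left(-23037 - 24802\right) - 91 = -47839 - 91 = -47930$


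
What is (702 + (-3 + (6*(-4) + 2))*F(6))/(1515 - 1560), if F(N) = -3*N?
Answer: -128/5 ≈ -25.600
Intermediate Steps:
(702 + (-3 + (6*(-4) + 2))*F(6))/(1515 - 1560) = (702 + (-3 + (6*(-4) + 2))*(-3*6))/(1515 - 1560) = (702 + (-3 + (-24 + 2))*(-18))/(-45) = (702 + (-3 - 22)*(-18))*(-1/45) = (702 - 25*(-18))*(-1/45) = (702 + 450)*(-1/45) = 1152*(-1/45) = -128/5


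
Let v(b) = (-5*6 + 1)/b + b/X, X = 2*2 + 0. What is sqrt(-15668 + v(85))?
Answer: I*sqrt(452200935)/170 ≈ 125.09*I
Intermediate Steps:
X = 4 (X = 4 + 0 = 4)
v(b) = -29/b + b/4 (v(b) = (-5*6 + 1)/b + b/4 = (-30 + 1)/b + b*(1/4) = -29/b + b/4)
sqrt(-15668 + v(85)) = sqrt(-15668 + (-29/85 + (1/4)*85)) = sqrt(-15668 + (-29*1/85 + 85/4)) = sqrt(-15668 + (-29/85 + 85/4)) = sqrt(-15668 + 7109/340) = sqrt(-5320011/340) = I*sqrt(452200935)/170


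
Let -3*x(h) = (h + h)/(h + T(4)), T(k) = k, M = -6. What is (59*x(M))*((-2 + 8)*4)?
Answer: -2832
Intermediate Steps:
x(h) = -2*h/(3*(4 + h)) (x(h) = -(h + h)/(3*(h + 4)) = -2*h/(3*(4 + h)))
(59*x(M))*((-2 + 8)*4) = (59*(-2*(-6)/(12 + 3*(-6))))*((-2 + 8)*4) = (59*(-2*(-6)/(12 - 18)))*(6*4) = (59*(-2*(-6)/(-6)))*24 = (59*(-2*(-6)*(-1/6)))*24 = (59*(-2))*24 = -118*24 = -2832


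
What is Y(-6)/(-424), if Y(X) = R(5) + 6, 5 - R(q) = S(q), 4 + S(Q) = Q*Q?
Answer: 5/212 ≈ 0.023585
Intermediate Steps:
S(Q) = -4 + Q**2 (S(Q) = -4 + Q*Q = -4 + Q**2)
R(q) = 9 - q**2 (R(q) = 5 - (-4 + q**2) = 5 + (4 - q**2) = 9 - q**2)
Y(X) = -10 (Y(X) = (9 - 1*5**2) + 6 = (9 - 1*25) + 6 = (9 - 25) + 6 = -16 + 6 = -10)
Y(-6)/(-424) = -10/(-424) = -10*(-1/424) = 5/212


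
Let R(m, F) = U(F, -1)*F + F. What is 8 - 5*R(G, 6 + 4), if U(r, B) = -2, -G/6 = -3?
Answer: 58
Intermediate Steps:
G = 18 (G = -6*(-3) = 18)
R(m, F) = -F (R(m, F) = -2*F + F = -F)
8 - 5*R(G, 6 + 4) = 8 - (-5)*(6 + 4) = 8 - (-5)*10 = 8 - 5*(-10) = 8 + 50 = 58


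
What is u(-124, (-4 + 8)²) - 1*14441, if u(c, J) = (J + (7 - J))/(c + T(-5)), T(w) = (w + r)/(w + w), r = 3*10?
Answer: -3653587/253 ≈ -14441.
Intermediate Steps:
r = 30
T(w) = (30 + w)/(2*w) (T(w) = (w + 30)/(w + w) = (30 + w)/((2*w)) = (30 + w)*(1/(2*w)) = (30 + w)/(2*w))
u(c, J) = 7/(-5/2 + c) (u(c, J) = (J + (7 - J))/(c + (½)*(30 - 5)/(-5)) = 7/(c + (½)*(-⅕)*25) = 7/(c - 5/2) = 7/(-5/2 + c))
u(-124, (-4 + 8)²) - 1*14441 = 14/(-5 + 2*(-124)) - 1*14441 = 14/(-5 - 248) - 14441 = 14/(-253) - 14441 = 14*(-1/253) - 14441 = -14/253 - 14441 = -3653587/253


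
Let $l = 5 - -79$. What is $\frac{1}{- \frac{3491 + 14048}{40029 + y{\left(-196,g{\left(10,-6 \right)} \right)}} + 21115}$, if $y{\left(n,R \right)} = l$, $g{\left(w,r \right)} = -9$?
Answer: $\frac{40113}{846968456} \approx 4.7361 \cdot 10^{-5}$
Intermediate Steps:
$l = 84$ ($l = 5 + 79 = 84$)
$y{\left(n,R \right)} = 84$
$\frac{1}{- \frac{3491 + 14048}{40029 + y{\left(-196,g{\left(10,-6 \right)} \right)}} + 21115} = \frac{1}{- \frac{3491 + 14048}{40029 + 84} + 21115} = \frac{1}{- \frac{17539}{40113} + 21115} = \frac{1}{\frac{846968456}{40113}} = \frac{40113}{846968456}$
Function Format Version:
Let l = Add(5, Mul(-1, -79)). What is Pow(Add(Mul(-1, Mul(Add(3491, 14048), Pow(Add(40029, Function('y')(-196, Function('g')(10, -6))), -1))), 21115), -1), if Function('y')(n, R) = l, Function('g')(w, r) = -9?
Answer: Rational(40113, 846968456) ≈ 4.7361e-5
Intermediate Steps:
l = 84 (l = Add(5, 79) = 84)
Function('y')(n, R) = 84
Pow(Add(Mul(-1, Mul(Add(3491, 14048), Pow(Add(40029, Function('y')(-196, Function('g')(10, -6))), -1))), 21115), -1) = Pow(Add(Mul(-1, Mul(Add(3491, 14048), Pow(Add(40029, 84), -1))), 21115), -1) = Pow(Add(Mul(-1, Mul(17539, Pow(40113, -1))), 21115), -1) = Pow(Add(Mul(-1, Mul(17539, Rational(1, 40113))), 21115), -1) = Pow(Add(Mul(-1, Rational(17539, 40113)), 21115), -1) = Pow(Add(Rational(-17539, 40113), 21115), -1) = Pow(Rational(846968456, 40113), -1) = Rational(40113, 846968456)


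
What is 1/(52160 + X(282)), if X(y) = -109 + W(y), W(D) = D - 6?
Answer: 1/52327 ≈ 1.9111e-5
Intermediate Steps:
W(D) = -6 + D
X(y) = -115 + y (X(y) = -109 + (-6 + y) = -115 + y)
1/(52160 + X(282)) = 1/(52160 + (-115 + 282)) = 1/(52160 + 167) = 1/52327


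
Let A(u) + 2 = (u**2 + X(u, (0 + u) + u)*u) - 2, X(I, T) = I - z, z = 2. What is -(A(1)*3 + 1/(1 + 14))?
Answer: 179/15 ≈ 11.933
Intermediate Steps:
X(I, T) = -2 + I (X(I, T) = I - 1*2 = I - 2 = -2 + I)
A(u) = -4 + u**2 + u*(-2 + u) (A(u) = -2 + ((u**2 + (-2 + u)*u) - 2) = -2 + ((u**2 + u*(-2 + u)) - 2) = -2 + (-2 + u**2 + u*(-2 + u)) = -4 + u**2 + u*(-2 + u))
-(A(1)*3 + 1/(1 + 14)) = -((-4 - 2*1 + 2*1**2)*3 + 1/(1 + 14)) = -((-4 - 2 + 2*1)*3 + 1/15) = -((-4 - 2 + 2)*3 + 1/15) = -(-4*3 + 1/15) = -(-12 + 1/15) = -1*(-179/15) = 179/15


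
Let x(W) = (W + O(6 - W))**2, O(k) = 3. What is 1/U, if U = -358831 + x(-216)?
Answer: -1/313462 ≈ -3.1902e-6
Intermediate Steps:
x(W) = (3 + W)**2 (x(W) = (W + 3)**2 = (3 + W)**2)
U = -313462 (U = -358831 + (3 - 216)**2 = -358831 + (-213)**2 = -358831 + 45369 = -313462)
1/U = 1/(-313462) = -1/313462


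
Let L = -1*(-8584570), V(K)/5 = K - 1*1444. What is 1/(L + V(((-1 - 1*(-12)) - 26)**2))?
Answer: 1/8578475 ≈ 1.1657e-7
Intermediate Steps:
V(K) = -7220 + 5*K (V(K) = 5*(K - 1*1444) = 5*(K - 1444) = 5*(-1444 + K) = -7220 + 5*K)
L = 8584570
1/(L + V(((-1 - 1*(-12)) - 26)**2)) = 1/(8584570 + (-7220 + 5*((-1 - 1*(-12)) - 26)**2)) = 1/(8584570 + (-7220 + 5*((-1 + 12) - 26)**2)) = 1/(8584570 + (-7220 + 5*(11 - 26)**2)) = 1/(8584570 + (-7220 + 5*(-15)**2)) = 1/(8584570 + (-7220 + 5*225)) = 1/(8584570 + (-7220 + 1125)) = 1/(8584570 - 6095) = 1/8578475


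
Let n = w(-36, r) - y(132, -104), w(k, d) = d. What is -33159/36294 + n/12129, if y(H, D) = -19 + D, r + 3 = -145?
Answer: -134364287/146736642 ≈ -0.91568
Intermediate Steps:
r = -148 (r = -3 - 145 = -148)
n = -25 (n = -148 - (-19 - 104) = -148 - 1*(-123) = -148 + 123 = -25)
-33159/36294 + n/12129 = -33159/36294 - 25/12129 = -33159*1/36294 - 25*1/12129 = -11053/12098 - 25/12129 = -134364287/146736642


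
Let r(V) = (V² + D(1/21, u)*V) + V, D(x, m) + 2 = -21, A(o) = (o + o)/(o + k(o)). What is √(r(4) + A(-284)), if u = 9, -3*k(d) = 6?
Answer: 2*I*√357929/143 ≈ 8.3674*I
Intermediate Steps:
k(d) = -2 (k(d) = -⅓*6 = -2)
A(o) = 2*o/(-2 + o) (A(o) = (o + o)/(o - 2) = (2*o)/(-2 + o) = 2*o/(-2 + o))
D(x, m) = -23 (D(x, m) = -2 - 21 = -23)
r(V) = V² - 22*V (r(V) = (V² - 23*V) + V = V² - 22*V)
√(r(4) + A(-284)) = √(4*(-22 + 4) + 2*(-284)/(-2 - 284)) = √(4*(-18) + 2*(-284)/(-286)) = √(-72 + 2*(-284)*(-1/286)) = √(-72 + 284/143) = √(-10012/143) = 2*I*√357929/143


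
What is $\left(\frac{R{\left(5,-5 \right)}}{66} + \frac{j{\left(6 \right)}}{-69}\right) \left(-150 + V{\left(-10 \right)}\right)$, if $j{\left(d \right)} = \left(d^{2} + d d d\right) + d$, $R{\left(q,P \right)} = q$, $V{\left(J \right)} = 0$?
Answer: $\frac{139025}{253} \approx 549.51$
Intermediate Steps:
$j{\left(d \right)} = d + d^{2} + d^{3}$ ($j{\left(d \right)} = \left(d^{2} + d^{2} d\right) + d = \left(d^{2} + d^{3}\right) + d = d + d^{2} + d^{3}$)
$\left(\frac{R{\left(5,-5 \right)}}{66} + \frac{j{\left(6 \right)}}{-69}\right) \left(-150 + V{\left(-10 \right)}\right) = \left(\frac{5}{66} + \frac{6 \left(1 + 6 + 6^{2}\right)}{-69}\right) \left(-150 + 0\right) = \left(5 \cdot \frac{1}{66} + 6 \left(1 + 6 + 36\right) \left(- \frac{1}{69}\right)\right) \left(-150\right) = \left(\frac{5}{66} + 6 \cdot 43 \left(- \frac{1}{69}\right)\right) \left(-150\right) = \left(\frac{5}{66} + 258 \left(- \frac{1}{69}\right)\right) \left(-150\right) = \left(\frac{5}{66} - \frac{86}{23}\right) \left(-150\right) = \left(- \frac{5561}{1518}\right) \left(-150\right) = \frac{139025}{253}$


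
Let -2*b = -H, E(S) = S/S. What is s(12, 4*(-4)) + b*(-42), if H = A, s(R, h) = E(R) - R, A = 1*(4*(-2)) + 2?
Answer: 115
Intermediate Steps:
E(S) = 1
A = -6 (A = 1*(-8) + 2 = -8 + 2 = -6)
s(R, h) = 1 - R
H = -6
b = -3 (b = -(-1)*(-6)/2 = -1/2*6 = -3)
s(12, 4*(-4)) + b*(-42) = (1 - 1*12) - 3*(-42) = (1 - 12) + 126 = -11 + 126 = 115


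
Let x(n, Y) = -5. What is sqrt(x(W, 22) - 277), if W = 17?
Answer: I*sqrt(282) ≈ 16.793*I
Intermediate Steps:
sqrt(x(W, 22) - 277) = sqrt(-5 - 277) = sqrt(-282) = I*sqrt(282)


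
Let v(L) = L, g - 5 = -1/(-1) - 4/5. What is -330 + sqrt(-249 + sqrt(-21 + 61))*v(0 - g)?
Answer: -330 - 26*I*sqrt(249 - 2*sqrt(10))/5 ≈ -330.0 - 81.006*I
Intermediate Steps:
g = 26/5 (g = 5 + (-1/(-1) - 4/5) = 5 + (-1*(-1) - 4*1/5) = 5 + (1 - 4/5) = 5 + 1/5 = 26/5 ≈ 5.2000)
-330 + sqrt(-249 + sqrt(-21 + 61))*v(0 - g) = -330 + sqrt(-249 + sqrt(-21 + 61))*(0 - 1*26/5) = -330 + sqrt(-249 + sqrt(40))*(0 - 26/5) = -330 + sqrt(-249 + 2*sqrt(10))*(-26/5) = -330 - 26*sqrt(-249 + 2*sqrt(10))/5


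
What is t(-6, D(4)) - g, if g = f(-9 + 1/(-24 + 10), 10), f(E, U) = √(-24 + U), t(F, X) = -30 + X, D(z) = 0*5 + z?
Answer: -26 - I*√14 ≈ -26.0 - 3.7417*I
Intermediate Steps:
D(z) = z (D(z) = 0 + z = z)
g = I*√14 (g = √(-24 + 10) = √(-14) = I*√14 ≈ 3.7417*I)
t(-6, D(4)) - g = (-30 + 4) - I*√14 = -26 - I*√14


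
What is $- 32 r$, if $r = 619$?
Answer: $-19808$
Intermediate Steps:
$- 32 r = \left(-32\right) 619 = -19808$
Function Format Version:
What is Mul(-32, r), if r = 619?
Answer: -19808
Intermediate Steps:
Mul(-32, r) = Mul(-32, 619) = -19808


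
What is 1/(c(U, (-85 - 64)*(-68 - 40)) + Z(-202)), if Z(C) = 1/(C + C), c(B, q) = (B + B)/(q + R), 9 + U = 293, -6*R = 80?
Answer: 4871836/160045 ≈ 30.440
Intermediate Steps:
R = -40/3 (R = -1/6*80 = -40/3 ≈ -13.333)
U = 284 (U = -9 + 293 = 284)
c(B, q) = 2*B/(-40/3 + q) (c(B, q) = (B + B)/(q - 40/3) = (2*B)/(-40/3 + q) = 2*B/(-40/3 + q))
Z(C) = 1/(2*C)
1/(c(U, (-85 - 64)*(-68 - 40)) + Z(-202)) = 1/(6*284/(-40 + 3*((-85 - 64)*(-68 - 40))) + (1/2)/(-202)) = 1/(6*284/(-40 + 3*(-149*(-108))) + (1/2)*(-1/202)) = 1/(6*284/(-40 + 3*16092) - 1/404) = 1/(6*284/(-40 + 48276) - 1/404) = 1/(6*284/48236 - 1/404) = 1/(6*284*(1/48236) - 1/404) = 1/(426/12059 - 1/404) = 1/(160045/4871836) = 4871836/160045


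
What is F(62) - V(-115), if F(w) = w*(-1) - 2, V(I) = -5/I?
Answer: -1473/23 ≈ -64.043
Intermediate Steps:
F(w) = -2 - w (F(w) = -w - 2 = -2 - w)
F(62) - V(-115) = (-2 - 1*62) - (-5)/(-115) = (-2 - 62) - (-5)*(-1)/115 = -64 - 1*1/23 = -64 - 1/23 = -1473/23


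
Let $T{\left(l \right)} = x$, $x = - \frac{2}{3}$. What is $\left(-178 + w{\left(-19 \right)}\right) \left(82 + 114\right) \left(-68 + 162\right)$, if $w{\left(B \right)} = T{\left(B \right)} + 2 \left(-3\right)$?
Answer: $- \frac{10206896}{3} \approx -3.4023 \cdot 10^{6}$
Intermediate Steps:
$x = - \frac{2}{3}$ ($x = \left(-2\right) \frac{1}{3} = - \frac{2}{3} \approx -0.66667$)
$T{\left(l \right)} = - \frac{2}{3}$
$w{\left(B \right)} = - \frac{20}{3}$ ($w{\left(B \right)} = - \frac{2}{3} + 2 \left(-3\right) = - \frac{2}{3} - 6 = - \frac{20}{3}$)
$\left(-178 + w{\left(-19 \right)}\right) \left(82 + 114\right) \left(-68 + 162\right) = \left(-178 - \frac{20}{3}\right) \left(82 + 114\right) \left(-68 + 162\right) = - \frac{554 \cdot 196 \cdot 94}{3} = \left(- \frac{554}{3}\right) 18424 = - \frac{10206896}{3}$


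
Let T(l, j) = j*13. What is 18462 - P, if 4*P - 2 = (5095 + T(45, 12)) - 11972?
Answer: 80567/4 ≈ 20142.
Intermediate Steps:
T(l, j) = 13*j
P = -6719/4 (P = ½ + ((5095 + 13*12) - 11972)/4 = ½ + ((5095 + 156) - 11972)/4 = ½ + (5251 - 11972)/4 = ½ + (¼)*(-6721) = ½ - 6721/4 = -6719/4 ≈ -1679.8)
18462 - P = 18462 - 1*(-6719/4) = 18462 + 6719/4 = 80567/4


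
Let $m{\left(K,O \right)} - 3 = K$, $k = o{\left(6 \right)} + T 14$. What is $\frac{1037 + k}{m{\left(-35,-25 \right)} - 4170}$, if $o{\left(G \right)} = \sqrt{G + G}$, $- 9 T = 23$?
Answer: $- \frac{9011}{37818} - \frac{\sqrt{3}}{2101} \approx -0.2391$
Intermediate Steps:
$T = - \frac{23}{9}$ ($T = \left(- \frac{1}{9}\right) 23 = - \frac{23}{9} \approx -2.5556$)
$o{\left(G \right)} = \sqrt{2} \sqrt{G}$ ($o{\left(G \right)} = \sqrt{2 G} = \sqrt{2} \sqrt{G}$)
$k = - \frac{322}{9} + 2 \sqrt{3}$ ($k = \sqrt{2} \sqrt{6} - \frac{322}{9} = 2 \sqrt{3} - \frac{322}{9} = - \frac{322}{9} + 2 \sqrt{3} \approx -32.314$)
$m{\left(K,O \right)} = 3 + K$
$\frac{1037 + k}{m{\left(-35,-25 \right)} - 4170} = \frac{1037 - \left(\frac{322}{9} - 2 \sqrt{3}\right)}{\left(3 - 35\right) - 4170} = \frac{\frac{9011}{9} + 2 \sqrt{3}}{-32 - 4170} = \frac{\frac{9011}{9} + 2 \sqrt{3}}{-4202} = \left(\frac{9011}{9} + 2 \sqrt{3}\right) \left(- \frac{1}{4202}\right) = - \frac{9011}{37818} - \frac{\sqrt{3}}{2101}$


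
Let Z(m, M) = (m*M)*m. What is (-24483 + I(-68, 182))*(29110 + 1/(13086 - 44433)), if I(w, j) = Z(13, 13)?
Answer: -20336223912334/31347 ≈ -6.4874e+8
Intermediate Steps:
Z(m, M) = M*m**2 (Z(m, M) = (M*m)*m = M*m**2)
I(w, j) = 2197 (I(w, j) = 13*13**2 = 13*169 = 2197)
(-24483 + I(-68, 182))*(29110 + 1/(13086 - 44433)) = (-24483 + 2197)*(29110 + 1/(13086 - 44433)) = -22286*(29110 + 1/(-31347)) = -22286*(29110 - 1/31347) = -22286*912511169/31347 = -20336223912334/31347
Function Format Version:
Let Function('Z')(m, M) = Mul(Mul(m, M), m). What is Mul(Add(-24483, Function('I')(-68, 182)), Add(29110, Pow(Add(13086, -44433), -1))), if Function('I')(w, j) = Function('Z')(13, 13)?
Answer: Rational(-20336223912334, 31347) ≈ -6.4874e+8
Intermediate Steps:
Function('Z')(m, M) = Mul(M, Pow(m, 2)) (Function('Z')(m, M) = Mul(Mul(M, m), m) = Mul(M, Pow(m, 2)))
Function('I')(w, j) = 2197 (Function('I')(w, j) = Mul(13, Pow(13, 2)) = Mul(13, 169) = 2197)
Mul(Add(-24483, Function('I')(-68, 182)), Add(29110, Pow(Add(13086, -44433), -1))) = Mul(Add(-24483, 2197), Add(29110, Pow(Add(13086, -44433), -1))) = Mul(-22286, Add(29110, Pow(-31347, -1))) = Mul(-22286, Add(29110, Rational(-1, 31347))) = Mul(-22286, Rational(912511169, 31347)) = Rational(-20336223912334, 31347)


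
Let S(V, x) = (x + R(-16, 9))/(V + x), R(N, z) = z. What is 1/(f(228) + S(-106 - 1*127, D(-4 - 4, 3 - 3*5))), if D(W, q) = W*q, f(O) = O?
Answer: 137/31131 ≈ 0.0044008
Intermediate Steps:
S(V, x) = (9 + x)/(V + x) (S(V, x) = (x + 9)/(V + x) = (9 + x)/(V + x))
1/(f(228) + S(-106 - 1*127, D(-4 - 4, 3 - 3*5))) = 1/(228 + (9 + (-4 - 4)*(3 - 3*5))/((-106 - 1*127) + (-4 - 4)*(3 - 3*5))) = 1/(228 + (9 - 8*(3 - 15))/((-106 - 127) - 8*(3 - 15))) = 1/(228 + (9 - 8*(-12))/(-233 - 8*(-12))) = 1/(228 + (9 + 96)/(-233 + 96)) = 1/(228 + 105/(-137)) = 1/(228 - 1/137*105) = 1/(228 - 105/137) = 1/(31131/137) = 137/31131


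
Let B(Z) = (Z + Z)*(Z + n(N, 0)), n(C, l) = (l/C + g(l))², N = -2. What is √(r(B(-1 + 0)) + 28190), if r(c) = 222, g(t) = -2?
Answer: 2*√7103 ≈ 168.56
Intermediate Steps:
n(C, l) = (-2 + l/C)² (n(C, l) = (l/C - 2)² = (-2 + l/C)²)
B(Z) = 2*Z*(4 + Z) (B(Z) = (Z + Z)*(Z + (0 - 2*(-2))²/(-2)²) = (2*Z)*(Z + (0 + 4)²/4) = (2*Z)*(Z + (¼)*4²) = (2*Z)*(Z + (¼)*16) = (2*Z)*(Z + 4) = (2*Z)*(4 + Z) = 2*Z*(4 + Z))
√(r(B(-1 + 0)) + 28190) = √(222 + 28190) = √28412 = 2*√7103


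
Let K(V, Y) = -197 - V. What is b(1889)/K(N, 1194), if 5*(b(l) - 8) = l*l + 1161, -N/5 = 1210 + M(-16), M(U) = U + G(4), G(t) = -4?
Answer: 324502/2615 ≈ 124.09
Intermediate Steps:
M(U) = -4 + U (M(U) = U - 4 = -4 + U)
N = -5950 (N = -5*(1210 + (-4 - 16)) = -5*(1210 - 20) = -5*1190 = -5950)
b(l) = 1201/5 + l**2/5 (b(l) = 8 + (l*l + 1161)/5 = 8 + (l**2 + 1161)/5 = 8 + (1161 + l**2)/5 = 8 + (1161/5 + l**2/5) = 1201/5 + l**2/5)
b(1889)/K(N, 1194) = (1201/5 + (1/5)*1889**2)/(-197 - 1*(-5950)) = (1201/5 + (1/5)*3568321)/(-197 + 5950) = (1201/5 + 3568321/5)/5753 = (3569522/5)*(1/5753) = 324502/2615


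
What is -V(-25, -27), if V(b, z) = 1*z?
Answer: 27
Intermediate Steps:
V(b, z) = z
-V(-25, -27) = -1*(-27) = 27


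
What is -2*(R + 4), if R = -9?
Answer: 10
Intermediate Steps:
-2*(R + 4) = -2*(-9 + 4) = -2*(-5) = 10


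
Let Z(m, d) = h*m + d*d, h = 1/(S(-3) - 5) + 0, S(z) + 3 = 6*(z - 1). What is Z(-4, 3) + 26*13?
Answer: 2777/8 ≈ 347.13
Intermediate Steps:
S(z) = -9 + 6*z (S(z) = -3 + 6*(z - 1) = -3 + 6*(-1 + z) = -3 + (-6 + 6*z) = -9 + 6*z)
h = -1/32 (h = 1/((-9 + 6*(-3)) - 5) + 0 = 1/((-9 - 18) - 5) + 0 = 1/(-27 - 5) + 0 = 1/(-32) + 0 = -1/32 + 0 = -1/32 ≈ -0.031250)
Z(m, d) = d**2 - m/32 (Z(m, d) = -m/32 + d*d = -m/32 + d**2 = d**2 - m/32)
Z(-4, 3) + 26*13 = (3**2 - 1/32*(-4)) + 26*13 = (9 + 1/8) + 338 = 73/8 + 338 = 2777/8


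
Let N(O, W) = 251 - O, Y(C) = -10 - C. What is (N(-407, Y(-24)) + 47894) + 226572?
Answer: 275124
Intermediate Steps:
(N(-407, Y(-24)) + 47894) + 226572 = ((251 - 1*(-407)) + 47894) + 226572 = ((251 + 407) + 47894) + 226572 = (658 + 47894) + 226572 = 48552 + 226572 = 275124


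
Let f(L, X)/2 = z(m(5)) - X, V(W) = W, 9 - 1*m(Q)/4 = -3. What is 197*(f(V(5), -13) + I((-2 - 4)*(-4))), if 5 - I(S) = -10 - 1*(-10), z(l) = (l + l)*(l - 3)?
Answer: 1708187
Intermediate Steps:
m(Q) = 48 (m(Q) = 36 - 4*(-3) = 36 + 12 = 48)
z(l) = 2*l*(-3 + l) (z(l) = (2*l)*(-3 + l) = 2*l*(-3 + l))
I(S) = 5 (I(S) = 5 - (-10 - 1*(-10)) = 5 - (-10 + 10) = 5 - 1*0 = 5 + 0 = 5)
f(L, X) = 8640 - 2*X (f(L, X) = 2*(2*48*(-3 + 48) - X) = 2*(2*48*45 - X) = 2*(4320 - X) = 8640 - 2*X)
197*(f(V(5), -13) + I((-2 - 4)*(-4))) = 197*((8640 - 2*(-13)) + 5) = 197*((8640 + 26) + 5) = 197*(8666 + 5) = 197*8671 = 1708187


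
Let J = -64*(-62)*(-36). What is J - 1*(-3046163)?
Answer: 2903315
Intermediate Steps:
J = -142848 (J = 3968*(-36) = -142848)
J - 1*(-3046163) = -142848 - 1*(-3046163) = -142848 + 3046163 = 2903315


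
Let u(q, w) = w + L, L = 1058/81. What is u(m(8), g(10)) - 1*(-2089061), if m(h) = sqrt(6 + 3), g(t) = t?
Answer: 169215809/81 ≈ 2.0891e+6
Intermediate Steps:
m(h) = 3 (m(h) = sqrt(9) = 3)
L = 1058/81 (L = 1058*(1/81) = 1058/81 ≈ 13.062)
u(q, w) = 1058/81 + w (u(q, w) = w + 1058/81 = 1058/81 + w)
u(m(8), g(10)) - 1*(-2089061) = (1058/81 + 10) - 1*(-2089061) = 1868/81 + 2089061 = 169215809/81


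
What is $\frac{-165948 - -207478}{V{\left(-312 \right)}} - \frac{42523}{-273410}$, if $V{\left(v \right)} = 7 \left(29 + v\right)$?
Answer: $- \frac{11270479237}{541625210} \approx -20.809$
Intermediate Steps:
$V{\left(v \right)} = 203 + 7 v$
$\frac{-165948 - -207478}{V{\left(-312 \right)}} - \frac{42523}{-273410} = \frac{-165948 - -207478}{203 + 7 \left(-312\right)} - \frac{42523}{-273410} = \frac{-165948 + 207478}{203 - 2184} - - \frac{42523}{273410} = \frac{41530}{-1981} + \frac{42523}{273410} = 41530 \left(- \frac{1}{1981}\right) + \frac{42523}{273410} = - \frac{41530}{1981} + \frac{42523}{273410} = - \frac{11270479237}{541625210}$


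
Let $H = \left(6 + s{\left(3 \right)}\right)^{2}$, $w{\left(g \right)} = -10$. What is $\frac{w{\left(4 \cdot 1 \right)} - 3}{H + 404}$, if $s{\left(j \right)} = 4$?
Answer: $- \frac{13}{504} \approx -0.025794$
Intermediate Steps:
$H = 100$ ($H = \left(6 + 4\right)^{2} = 10^{2} = 100$)
$\frac{w{\left(4 \cdot 1 \right)} - 3}{H + 404} = \frac{-10 - 3}{100 + 404} = - \frac{13}{504}$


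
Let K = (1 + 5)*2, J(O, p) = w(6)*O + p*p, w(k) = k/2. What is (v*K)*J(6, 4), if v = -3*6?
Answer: -7344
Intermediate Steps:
w(k) = k/2 (w(k) = k*(1/2) = k/2)
J(O, p) = p**2 + 3*O (J(O, p) = ((1/2)*6)*O + p*p = 3*O + p**2 = p**2 + 3*O)
v = -18
K = 12 (K = 6*2 = 12)
(v*K)*J(6, 4) = (-18*12)*(4**2 + 3*6) = -216*(16 + 18) = -216*34 = -7344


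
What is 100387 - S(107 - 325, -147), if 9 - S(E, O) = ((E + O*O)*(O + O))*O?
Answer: 924576616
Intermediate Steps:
S(E, O) = 9 - 2*O²*(E + O²) (S(E, O) = 9 - (E + O*O)*(O + O)*O = 9 - (E + O²)*(2*O)*O = 9 - 2*O*(E + O²)*O = 9 - 2*O²*(E + O²))
100387 - S(107 - 325, -147) = 100387 - (9 - 2*(-147)⁴ - 2*(107 - 325)*(-147)²) = 100387 - (9 - 2*466948881 - 2*(-218)*21609) = 100387 - (9 - 933897762 + 9421524) = 100387 - 1*(-924476229) = 100387 + 924476229 = 924576616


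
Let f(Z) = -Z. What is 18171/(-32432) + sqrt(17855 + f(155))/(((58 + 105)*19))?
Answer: -18171/32432 + 10*sqrt(177)/3097 ≈ -0.51732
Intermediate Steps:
18171/(-32432) + sqrt(17855 + f(155))/(((58 + 105)*19)) = 18171/(-32432) + sqrt(17855 - 1*155)/(((58 + 105)*19)) = 18171*(-1/32432) + sqrt(17855 - 155)/((163*19)) = -18171/32432 + sqrt(17700)/3097 = -18171/32432 + (10*sqrt(177))*(1/3097) = -18171/32432 + 10*sqrt(177)/3097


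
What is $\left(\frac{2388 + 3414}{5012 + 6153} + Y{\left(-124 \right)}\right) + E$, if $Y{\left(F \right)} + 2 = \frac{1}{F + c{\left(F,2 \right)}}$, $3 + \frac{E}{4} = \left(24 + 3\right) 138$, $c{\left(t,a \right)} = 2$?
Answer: $\frac{20282812379}{1362130} \approx 14891.0$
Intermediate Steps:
$E = 14892$ ($E = -12 + 4 \left(24 + 3\right) 138 = -12 + 4 \cdot 27 \cdot 138 = -12 + 4 \cdot 3726 = -12 + 14904 = 14892$)
$Y{\left(F \right)} = -2 + \frac{1}{2 + F}$ ($Y{\left(F \right)} = -2 + \frac{1}{F + 2} = -2 + \frac{1}{2 + F}$)
$\left(\frac{2388 + 3414}{5012 + 6153} + Y{\left(-124 \right)}\right) + E = \left(\frac{2388 + 3414}{5012 + 6153} + \frac{-3 - -248}{2 - 124}\right) + 14892 = \left(\frac{5802}{11165} + \frac{-3 + 248}{-122}\right) + 14892 = \left(5802 \cdot \frac{1}{11165} - \frac{245}{122}\right) + 14892 = \left(\frac{5802}{11165} - \frac{245}{122}\right) + 14892 = - \frac{2027581}{1362130} + 14892 = \frac{20282812379}{1362130}$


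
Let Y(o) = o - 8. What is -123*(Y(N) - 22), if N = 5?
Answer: 3075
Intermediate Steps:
Y(o) = -8 + o
-123*(Y(N) - 22) = -123*((-8 + 5) - 22) = -123*(-3 - 22) = -123*(-25) = 3075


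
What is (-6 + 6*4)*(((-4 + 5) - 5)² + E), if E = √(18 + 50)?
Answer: 288 + 36*√17 ≈ 436.43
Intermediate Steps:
E = 2*√17 (E = √68 = 2*√17 ≈ 8.2462)
(-6 + 6*4)*(((-4 + 5) - 5)² + E) = (-6 + 6*4)*(((-4 + 5) - 5)² + 2*√17) = (-6 + 24)*((1 - 5)² + 2*√17) = 18*((-4)² + 2*√17) = 18*(16 + 2*√17) = 288 + 36*√17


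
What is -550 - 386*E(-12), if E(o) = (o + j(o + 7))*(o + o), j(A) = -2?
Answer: -130246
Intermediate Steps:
E(o) = 2*o*(-2 + o) (E(o) = (o - 2)*(o + o) = (-2 + o)*(2*o) = 2*o*(-2 + o))
-550 - 386*E(-12) = -550 - 772*(-12)*(-2 - 12) = -550 - 772*(-12)*(-14) = -550 - 386*336 = -550 - 129696 = -130246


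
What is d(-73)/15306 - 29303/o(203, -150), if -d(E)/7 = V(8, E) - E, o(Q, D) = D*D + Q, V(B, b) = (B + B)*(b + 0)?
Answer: -91497741/115830706 ≈ -0.78993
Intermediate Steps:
V(B, b) = 2*B*b (V(B, b) = (2*B)*b = 2*B*b)
o(Q, D) = Q + D**2 (o(Q, D) = D**2 + Q = Q + D**2)
d(E) = -105*E (d(E) = -7*(2*8*E - E) = -7*(16*E - E) = -105*E)
d(-73)/15306 - 29303/o(203, -150) = -105*(-73)/15306 - 29303/(203 + (-150)**2) = 7665*(1/15306) - 29303/(203 + 22500) = 2555/5102 - 29303/22703 = -91497741/115830706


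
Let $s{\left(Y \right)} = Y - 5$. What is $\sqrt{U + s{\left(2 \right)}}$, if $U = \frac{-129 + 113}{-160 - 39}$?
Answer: $\frac{i \sqrt{115619}}{199} \approx 1.7087 i$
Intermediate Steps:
$s{\left(Y \right)} = -5 + Y$ ($s{\left(Y \right)} = Y - 5 = -5 + Y$)
$U = \frac{16}{199}$ ($U = - \frac{16}{-199} = \left(-16\right) \left(- \frac{1}{199}\right) = \frac{16}{199} \approx 0.080402$)
$\sqrt{U + s{\left(2 \right)}} = \sqrt{\frac{16}{199} + \left(-5 + 2\right)} = \sqrt{\frac{16}{199} - 3} = \sqrt{- \frac{581}{199}} = \frac{i \sqrt{115619}}{199}$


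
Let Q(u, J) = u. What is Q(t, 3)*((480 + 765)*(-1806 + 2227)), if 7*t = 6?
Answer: 3144870/7 ≈ 4.4927e+5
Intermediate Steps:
t = 6/7 (t = (⅐)*6 = 6/7 ≈ 0.85714)
Q(t, 3)*((480 + 765)*(-1806 + 2227)) = 6*((480 + 765)*(-1806 + 2227))/7 = 6*(1245*421)/7 = (6/7)*524145 = 3144870/7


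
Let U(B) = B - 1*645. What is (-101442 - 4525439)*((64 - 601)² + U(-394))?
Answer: -1329441717730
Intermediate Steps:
U(B) = -645 + B (U(B) = B - 645 = -645 + B)
(-101442 - 4525439)*((64 - 601)² + U(-394)) = (-101442 - 4525439)*((64 - 601)² + (-645 - 394)) = -4626881*((-537)² - 1039) = -4626881*(288369 - 1039) = -4626881*287330 = -1329441717730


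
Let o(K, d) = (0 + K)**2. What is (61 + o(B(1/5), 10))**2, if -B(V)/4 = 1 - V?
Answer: 3171961/625 ≈ 5075.1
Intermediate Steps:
B(V) = -4 + 4*V (B(V) = -4*(1 - V) = -4 + 4*V)
o(K, d) = K**2
(61 + o(B(1/5), 10))**2 = (61 + (-4 + 4/5)**2)**2 = (61 + (-16/5)**2)**2 = (61 + 256/25)**2 = (1781/25)**2 = 3171961/625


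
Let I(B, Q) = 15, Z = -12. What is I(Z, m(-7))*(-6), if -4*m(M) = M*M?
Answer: -90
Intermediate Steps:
m(M) = -M**2/4 (m(M) = -M*M/4 = -M**2/4)
I(Z, m(-7))*(-6) = 15*(-6) = -90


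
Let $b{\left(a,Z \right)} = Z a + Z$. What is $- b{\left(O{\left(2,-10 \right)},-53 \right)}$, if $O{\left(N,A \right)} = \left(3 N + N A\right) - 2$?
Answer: $-795$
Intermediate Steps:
$O{\left(N,A \right)} = -2 + 3 N + A N$ ($O{\left(N,A \right)} = \left(3 N + A N\right) - 2 = -2 + 3 N + A N$)
$b{\left(a,Z \right)} = Z + Z a$
$- b{\left(O{\left(2,-10 \right)},-53 \right)} = - \left(-53\right) \left(1 - 16\right) = - \left(-53\right) \left(-15\right) = \left(-1\right) 795 = -795$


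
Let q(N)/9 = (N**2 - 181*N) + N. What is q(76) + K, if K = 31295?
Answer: -39841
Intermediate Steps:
q(N) = -1620*N + 9*N**2 (q(N) = 9*((N**2 - 181*N) + N) = 9*(N**2 - 180*N) = -1620*N + 9*N**2)
q(76) + K = 9*76*(-180 + 76) + 31295 = 9*76*(-104) + 31295 = -71136 + 31295 = -39841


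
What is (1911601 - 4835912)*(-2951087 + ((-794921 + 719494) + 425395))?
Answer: 7606480904009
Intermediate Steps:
(1911601 - 4835912)*(-2951087 + ((-794921 + 719494) + 425395)) = -2924311*(-2951087 + (-75427 + 425395)) = -2924311*(-2951087 + 349968) = -2924311*(-2601119) = 7606480904009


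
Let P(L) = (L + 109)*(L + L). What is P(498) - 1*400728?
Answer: 203844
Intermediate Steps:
P(L) = 2*L*(109 + L) (P(L) = (109 + L)*(2*L) = 2*L*(109 + L))
P(498) - 1*400728 = 2*498*(109 + 498) - 1*400728 = 2*498*607 - 400728 = 604572 - 400728 = 203844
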